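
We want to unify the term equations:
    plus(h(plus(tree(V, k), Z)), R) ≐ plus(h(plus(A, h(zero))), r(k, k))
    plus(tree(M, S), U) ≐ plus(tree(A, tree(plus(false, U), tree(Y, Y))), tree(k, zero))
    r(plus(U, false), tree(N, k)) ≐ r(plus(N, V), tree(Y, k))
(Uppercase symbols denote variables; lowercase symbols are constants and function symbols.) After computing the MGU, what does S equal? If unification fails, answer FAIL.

Decompose plus/2: h(plus(tree(V, k), Z)) ≐ h(plus(A, h(zero))),  R ≐ r(k, k).
Decompose h/1: plus(tree(V, k), Z) ≐ plus(A, h(zero)).
Decompose plus/2: tree(V, k) ≐ A,  Z ≐ h(zero).
Bind A := tree(V, k); substituting into the one remaining equation that mentions A gives: plus(tree(M, S), U) ≐ plus(tree(tree(V, k), tree(plus(false, U), tree(Y, Y))), tree(k, zero)).
Bind Z := h(zero); no other remaining equation mentions Z.
Bind R := r(k, k); no other remaining equation mentions R.
Decompose plus/2: tree(M, S) ≐ tree(tree(V, k), tree(plus(false, U), tree(Y, Y))),  U ≐ tree(k, zero).
Decompose tree/2: M ≐ tree(V, k),  S ≐ tree(plus(false, U), tree(Y, Y)).
Bind M := tree(V, k); no other remaining equation mentions M.
Bind S := tree(plus(false, U), tree(Y, Y)); no other remaining equation mentions S.
Bind U := tree(k, zero); substituting into the remaining equation gives: r(plus(tree(k, zero), false), tree(N, k)) ≐ r(plus(N, V), tree(Y, k)). Substituting into the earlier binding gives S := tree(plus(false, tree(k, zero)), tree(Y, Y)).
Decompose r/2: plus(tree(k, zero), false) ≐ plus(N, V),  tree(N, k) ≐ tree(Y, k).
Decompose plus/2: tree(k, zero) ≐ N,  false ≐ V.
Bind N := tree(k, zero); substituting into the one remaining equation that mentions N gives: tree(tree(k, zero), k) ≐ tree(Y, k).
Bind V := false; no other remaining equation mentions V. Substituting into the earlier bindings gives A := tree(false, k), M := tree(false, k).
Decompose tree/2: tree(k, zero) ≐ Y,  k ≐ k.
Bind Y := tree(k, zero); no other remaining equation mentions Y. Substituting into the earlier binding gives S := tree(plus(false, tree(k, zero)), tree(tree(k, zero), tree(k, zero))).
Delete trivial equation k ≐ k.
MGU = { A := tree(false, k), Z := h(zero), R := r(k, k), M := tree(false, k), S := tree(plus(false, tree(k, zero)), tree(tree(k, zero), tree(k, zero))), U := tree(k, zero), N := tree(k, zero), V := false, Y := tree(k, zero) }, so S := tree(plus(false, tree(k, zero)), tree(tree(k, zero), tree(k, zero))).

tree(plus(false, tree(k, zero)), tree(tree(k, zero), tree(k, zero)))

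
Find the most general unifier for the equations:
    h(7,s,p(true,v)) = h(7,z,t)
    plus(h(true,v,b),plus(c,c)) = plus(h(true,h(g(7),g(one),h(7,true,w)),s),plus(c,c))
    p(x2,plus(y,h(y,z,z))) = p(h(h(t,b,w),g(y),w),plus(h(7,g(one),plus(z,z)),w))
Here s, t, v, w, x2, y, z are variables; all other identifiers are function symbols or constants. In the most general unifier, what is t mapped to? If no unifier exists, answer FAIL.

Decompose h/3: 7 = 7,  s = z,  p(true,v) = t.
Delete trivial equation 7 = 7.
Bind s := z; substituting into the one remaining equation that mentions s gives: plus(h(true,v,b),plus(c,c)) = plus(h(true,h(g(7),g(one),h(7,true,w)),z),plus(c,c)).
Bind t := p(true,v); substituting into the one remaining equation that mentions t gives: p(x2,plus(y,h(y,z,z))) = p(h(h(p(true,v),b,w),g(y),w),plus(h(7,g(one),plus(z,z)),w)).
Decompose plus/2: h(true,v,b) = h(true,h(g(7),g(one),h(7,true,w)),z),  plus(c,c) = plus(c,c).
Decompose h/3: true = true,  v = h(g(7),g(one),h(7,true,w)),  b = z.
Delete trivial equation true = true.
Bind v := h(g(7),g(one),h(7,true,w)); substituting into the one remaining equation that mentions v gives: p(x2,plus(y,h(y,z,z))) = p(h(h(p(true,h(g(7),g(one),h(7,true,w))),b,w),g(y),w),plus(h(7,g(one),plus(z,z)),w)). Substituting into the earlier binding gives t := p(true,h(g(7),g(one),h(7,true,w))).
Bind z := b; substituting into the one remaining equation that mentions z gives: p(x2,plus(y,h(y,b,b))) = p(h(h(p(true,h(g(7),g(one),h(7,true,w))),b,w),g(y),w),plus(h(7,g(one),plus(b,b)),w)). Substituting into the earlier binding gives s := b.
Delete trivial equation plus(c,c) = plus(c,c).
Decompose p/2: x2 = h(h(p(true,h(g(7),g(one),h(7,true,w))),b,w),g(y),w),  plus(y,h(y,b,b)) = plus(h(7,g(one),plus(b,b)),w).
Bind x2 := h(h(p(true,h(g(7),g(one),h(7,true,w))),b,w),g(y),w); no other remaining equation mentions x2.
Decompose plus/2: y = h(7,g(one),plus(b,b)),  h(y,b,b) = w.
Bind y := h(7,g(one),plus(b,b)); substituting into the remaining equation gives: h(h(7,g(one),plus(b,b)),b,b) = w. Substituting into the earlier binding gives x2 := h(h(p(true,h(g(7),g(one),h(7,true,w))),b,w),g(h(7,g(one),plus(b,b))),w).
Bind w := h(h(7,g(one),plus(b,b)),b,b). Substituting into the earlier bindings gives t := p(true,h(g(7),g(one),h(7,true,h(h(7,g(one),plus(b,b)),b,b)))), v := h(g(7),g(one),h(7,true,h(h(7,g(one),plus(b,b)),b,b))), x2 := h(h(p(true,h(g(7),g(one),h(7,true,h(h(7,g(one),plus(b,b)),b,b)))),b,h(h(7,g(one),plus(b,b)),b,b)),g(h(7,g(one),plus(b,b))),h(h(7,g(one),plus(b,b)),b,b)).
MGU = { s -> b, t -> p(true,h(g(7),g(one),h(7,true,h(h(7,g(one),plus(b,b)),b,b)))), v -> h(g(7),g(one),h(7,true,h(h(7,g(one),plus(b,b)),b,b))), z -> b, x2 -> h(h(p(true,h(g(7),g(one),h(7,true,h(h(7,g(one),plus(b,b)),b,b)))),b,h(h(7,g(one),plus(b,b)),b,b)),g(h(7,g(one),plus(b,b))),h(h(7,g(one),plus(b,b)),b,b)), y -> h(7,g(one),plus(b,b)), w -> h(h(7,g(one),plus(b,b)),b,b) }, so t -> p(true,h(g(7),g(one),h(7,true,h(h(7,g(one),plus(b,b)),b,b)))).

p(true,h(g(7),g(one),h(7,true,h(h(7,g(one),plus(b,b)),b,b))))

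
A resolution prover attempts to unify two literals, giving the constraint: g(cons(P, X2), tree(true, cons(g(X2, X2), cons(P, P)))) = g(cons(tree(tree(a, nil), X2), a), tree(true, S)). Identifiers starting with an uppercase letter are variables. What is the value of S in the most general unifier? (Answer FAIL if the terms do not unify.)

Decompose g/2: cons(P, X2) = cons(tree(tree(a, nil), X2), a),  tree(true, cons(g(X2, X2), cons(P, P))) = tree(true, S).
Decompose cons/2: P = tree(tree(a, nil), X2),  X2 = a.
Bind P := tree(tree(a, nil), X2); substituting into the one remaining equation that mentions P gives: tree(true, cons(g(X2, X2), cons(tree(tree(a, nil), X2), tree(tree(a, nil), X2)))) = tree(true, S).
Bind X2 := a; substituting into the remaining equation gives: tree(true, cons(g(a, a), cons(tree(tree(a, nil), a), tree(tree(a, nil), a)))) = tree(true, S). Substituting into the earlier binding gives P := tree(tree(a, nil), a).
Decompose tree/2: true = true,  cons(g(a, a), cons(tree(tree(a, nil), a), tree(tree(a, nil), a))) = S.
Delete trivial equation true = true.
Bind S := cons(g(a, a), cons(tree(tree(a, nil), a), tree(tree(a, nil), a))).
MGU = { P := tree(tree(a, nil), a), X2 := a, S := cons(g(a, a), cons(tree(tree(a, nil), a), tree(tree(a, nil), a))) }, so S := cons(g(a, a), cons(tree(tree(a, nil), a), tree(tree(a, nil), a))).

cons(g(a, a), cons(tree(tree(a, nil), a), tree(tree(a, nil), a)))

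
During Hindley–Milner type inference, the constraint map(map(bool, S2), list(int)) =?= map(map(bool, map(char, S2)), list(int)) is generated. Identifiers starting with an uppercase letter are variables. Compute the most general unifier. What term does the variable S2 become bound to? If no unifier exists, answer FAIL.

FAIL

Decompose map/2: map(bool, S2) =?= map(bool, map(char, S2)),  list(int) =?= list(int).
Decompose map/2: bool =?= bool,  S2 =?= map(char, S2).
Delete trivial equation bool =?= bool.
Occurs check fails: S2 occurs in map(char, S2); the equation S2 =?= map(char, S2) has no finite solution.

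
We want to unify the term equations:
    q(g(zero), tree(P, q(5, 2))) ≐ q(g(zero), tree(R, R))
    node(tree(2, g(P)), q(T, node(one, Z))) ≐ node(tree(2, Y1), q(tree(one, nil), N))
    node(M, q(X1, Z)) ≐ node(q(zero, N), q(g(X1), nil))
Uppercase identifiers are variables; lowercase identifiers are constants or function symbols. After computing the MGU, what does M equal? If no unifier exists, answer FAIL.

Decompose q/2: g(zero) ≐ g(zero),  tree(P, q(5, 2)) ≐ tree(R, R).
Delete trivial equation g(zero) ≐ g(zero).
Decompose tree/2: P ≐ R,  q(5, 2) ≐ R.
Bind P := R; substituting into the one remaining equation that mentions P gives: node(tree(2, g(R)), q(T, node(one, Z))) ≐ node(tree(2, Y1), q(tree(one, nil), N)).
Bind R := q(5, 2); substituting into the one remaining equation that mentions R gives: node(tree(2, g(q(5, 2))), q(T, node(one, Z))) ≐ node(tree(2, Y1), q(tree(one, nil), N)). Substituting into the earlier binding gives P := q(5, 2).
Decompose node/2: tree(2, g(q(5, 2))) ≐ tree(2, Y1),  q(T, node(one, Z)) ≐ q(tree(one, nil), N).
Decompose tree/2: 2 ≐ 2,  g(q(5, 2)) ≐ Y1.
Delete trivial equation 2 ≐ 2.
Bind Y1 := g(q(5, 2)); no other remaining equation mentions Y1.
Decompose q/2: T ≐ tree(one, nil),  node(one, Z) ≐ N.
Bind T := tree(one, nil); no other remaining equation mentions T.
Bind N := node(one, Z); substituting into the remaining equation gives: node(M, q(X1, Z)) ≐ node(q(zero, node(one, Z)), q(g(X1), nil)).
Decompose node/2: M ≐ q(zero, node(one, Z)),  q(X1, Z) ≐ q(g(X1), nil).
Bind M := q(zero, node(one, Z)); no other remaining equation mentions M.
Decompose q/2: X1 ≐ g(X1),  Z ≐ nil.
Occurs check fails: X1 occurs in g(X1); the equation X1 ≐ g(X1) has no finite solution.

FAIL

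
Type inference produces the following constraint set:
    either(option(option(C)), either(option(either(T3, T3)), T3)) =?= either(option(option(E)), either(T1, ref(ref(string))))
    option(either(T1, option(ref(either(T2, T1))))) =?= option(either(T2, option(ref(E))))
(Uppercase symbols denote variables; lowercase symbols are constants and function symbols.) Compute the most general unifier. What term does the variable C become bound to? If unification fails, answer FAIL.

Decompose either/2: option(option(C)) =?= option(option(E)),  either(option(either(T3, T3)), T3) =?= either(T1, ref(ref(string))).
Decompose option/1: option(C) =?= option(E).
Decompose option/1: C =?= E.
Bind C := E; no other remaining equation mentions C.
Decompose either/2: option(either(T3, T3)) =?= T1,  T3 =?= ref(ref(string)).
Bind T1 := option(either(T3, T3)); substituting into the one remaining equation that mentions T1 gives: option(either(option(either(T3, T3)), option(ref(either(T2, option(either(T3, T3))))))) =?= option(either(T2, option(ref(E)))).
Bind T3 := ref(ref(string)); substituting into the remaining equation gives: option(either(option(either(ref(ref(string)), ref(ref(string)))), option(ref(either(T2, option(either(ref(ref(string)), ref(ref(string))))))))) =?= option(either(T2, option(ref(E)))). Substituting into the earlier binding gives T1 := option(either(ref(ref(string)), ref(ref(string)))).
Decompose option/1: either(option(either(ref(ref(string)), ref(ref(string)))), option(ref(either(T2, option(either(ref(ref(string)), ref(ref(string)))))))) =?= either(T2, option(ref(E))).
Decompose either/2: option(either(ref(ref(string)), ref(ref(string)))) =?= T2,  option(ref(either(T2, option(either(ref(ref(string)), ref(ref(string))))))) =?= option(ref(E)).
Bind T2 := option(either(ref(ref(string)), ref(ref(string)))); substituting into the remaining equation gives: option(ref(either(option(either(ref(ref(string)), ref(ref(string)))), option(either(ref(ref(string)), ref(ref(string))))))) =?= option(ref(E)).
Decompose option/1: ref(either(option(either(ref(ref(string)), ref(ref(string)))), option(either(ref(ref(string)), ref(ref(string)))))) =?= ref(E).
Decompose ref/1: either(option(either(ref(ref(string)), ref(ref(string)))), option(either(ref(ref(string)), ref(ref(string))))) =?= E.
Bind E := either(option(either(ref(ref(string)), ref(ref(string)))), option(either(ref(ref(string)), ref(ref(string))))). Substituting into the earlier binding gives C := either(option(either(ref(ref(string)), ref(ref(string)))), option(either(ref(ref(string)), ref(ref(string))))).
MGU = { C -> either(option(either(ref(ref(string)), ref(ref(string)))), option(either(ref(ref(string)), ref(ref(string))))), T1 -> option(either(ref(ref(string)), ref(ref(string)))), T3 -> ref(ref(string)), T2 -> option(either(ref(ref(string)), ref(ref(string)))), E -> either(option(either(ref(ref(string)), ref(ref(string)))), option(either(ref(ref(string)), ref(ref(string))))) }, so C -> either(option(either(ref(ref(string)), ref(ref(string)))), option(either(ref(ref(string)), ref(ref(string))))).

either(option(either(ref(ref(string)), ref(ref(string)))), option(either(ref(ref(string)), ref(ref(string)))))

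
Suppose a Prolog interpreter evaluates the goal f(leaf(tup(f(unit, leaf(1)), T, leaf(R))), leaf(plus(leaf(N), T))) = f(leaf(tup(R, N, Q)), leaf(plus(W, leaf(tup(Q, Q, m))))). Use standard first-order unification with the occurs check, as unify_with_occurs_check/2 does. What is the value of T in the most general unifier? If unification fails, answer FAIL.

Decompose f/2: leaf(tup(f(unit, leaf(1)), T, leaf(R))) = leaf(tup(R, N, Q)),  leaf(plus(leaf(N), T)) = leaf(plus(W, leaf(tup(Q, Q, m)))).
Decompose leaf/1: tup(f(unit, leaf(1)), T, leaf(R)) = tup(R, N, Q).
Decompose tup/3: f(unit, leaf(1)) = R,  T = N,  leaf(R) = Q.
Bind R := f(unit, leaf(1)); substituting into the one remaining equation that mentions R gives: leaf(f(unit, leaf(1))) = Q.
Bind T := N; substituting into the one remaining equation that mentions T gives: leaf(plus(leaf(N), N)) = leaf(plus(W, leaf(tup(Q, Q, m)))).
Bind Q := leaf(f(unit, leaf(1))); substituting into the remaining equation gives: leaf(plus(leaf(N), N)) = leaf(plus(W, leaf(tup(leaf(f(unit, leaf(1))), leaf(f(unit, leaf(1))), m)))).
Decompose leaf/1: plus(leaf(N), N) = plus(W, leaf(tup(leaf(f(unit, leaf(1))), leaf(f(unit, leaf(1))), m))).
Decompose plus/2: leaf(N) = W,  N = leaf(tup(leaf(f(unit, leaf(1))), leaf(f(unit, leaf(1))), m)).
Bind W := leaf(N); no other remaining equation mentions W.
Bind N := leaf(tup(leaf(f(unit, leaf(1))), leaf(f(unit, leaf(1))), m)). Substituting into the earlier bindings gives T := leaf(tup(leaf(f(unit, leaf(1))), leaf(f(unit, leaf(1))), m)), W := leaf(leaf(tup(leaf(f(unit, leaf(1))), leaf(f(unit, leaf(1))), m))).
MGU = { R -> f(unit, leaf(1)), T -> leaf(tup(leaf(f(unit, leaf(1))), leaf(f(unit, leaf(1))), m)), Q -> leaf(f(unit, leaf(1))), W -> leaf(leaf(tup(leaf(f(unit, leaf(1))), leaf(f(unit, leaf(1))), m))), N -> leaf(tup(leaf(f(unit, leaf(1))), leaf(f(unit, leaf(1))), m)) }, so T -> leaf(tup(leaf(f(unit, leaf(1))), leaf(f(unit, leaf(1))), m)).

leaf(tup(leaf(f(unit, leaf(1))), leaf(f(unit, leaf(1))), m))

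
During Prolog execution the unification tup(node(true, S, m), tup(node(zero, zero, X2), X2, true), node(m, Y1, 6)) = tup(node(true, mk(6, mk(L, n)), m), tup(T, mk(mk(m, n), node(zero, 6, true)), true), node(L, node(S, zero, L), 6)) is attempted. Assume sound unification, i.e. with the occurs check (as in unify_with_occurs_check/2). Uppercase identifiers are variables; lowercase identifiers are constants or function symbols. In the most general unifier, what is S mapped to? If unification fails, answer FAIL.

mk(6, mk(m, n))

Decompose tup/3: node(true, S, m) = node(true, mk(6, mk(L, n)), m),  tup(node(zero, zero, X2), X2, true) = tup(T, mk(mk(m, n), node(zero, 6, true)), true),  node(m, Y1, 6) = node(L, node(S, zero, L), 6).
Decompose node/3: true = true,  S = mk(6, mk(L, n)),  m = m.
Delete trivial equation true = true.
Bind S := mk(6, mk(L, n)); substituting into the one remaining equation that mentions S gives: node(m, Y1, 6) = node(L, node(mk(6, mk(L, n)), zero, L), 6).
Delete trivial equation m = m.
Decompose tup/3: node(zero, zero, X2) = T,  X2 = mk(mk(m, n), node(zero, 6, true)),  true = true.
Bind T := node(zero, zero, X2); no other remaining equation mentions T.
Bind X2 := mk(mk(m, n), node(zero, 6, true)); no other remaining equation mentions X2. Substituting into the earlier binding gives T := node(zero, zero, mk(mk(m, n), node(zero, 6, true))).
Delete trivial equation true = true.
Decompose node/3: m = L,  Y1 = node(mk(6, mk(L, n)), zero, L),  6 = 6.
Bind L := m; substituting into the one remaining equation that mentions L gives: Y1 = node(mk(6, mk(m, n)), zero, m). Substituting into the earlier binding gives S := mk(6, mk(m, n)).
Bind Y1 := node(mk(6, mk(m, n)), zero, m); no other remaining equation mentions Y1.
Delete trivial equation 6 = 6.
MGU = { S ↦ mk(6, mk(m, n)), T ↦ node(zero, zero, mk(mk(m, n), node(zero, 6, true))), X2 ↦ mk(mk(m, n), node(zero, 6, true)), L ↦ m, Y1 ↦ node(mk(6, mk(m, n)), zero, m) }, so S ↦ mk(6, mk(m, n)).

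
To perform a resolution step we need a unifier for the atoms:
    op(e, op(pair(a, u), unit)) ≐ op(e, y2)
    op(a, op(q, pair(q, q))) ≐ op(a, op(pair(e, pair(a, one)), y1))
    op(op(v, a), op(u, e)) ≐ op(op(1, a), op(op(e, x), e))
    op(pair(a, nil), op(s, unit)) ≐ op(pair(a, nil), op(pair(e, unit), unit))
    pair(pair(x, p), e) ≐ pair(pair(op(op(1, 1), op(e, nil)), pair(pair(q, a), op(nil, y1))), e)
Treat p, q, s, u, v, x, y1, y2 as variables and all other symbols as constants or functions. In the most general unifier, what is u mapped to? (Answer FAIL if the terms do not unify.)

op(e, op(op(1, 1), op(e, nil)))

Decompose op/2: e ≐ e,  op(pair(a, u), unit) ≐ y2.
Delete trivial equation e ≐ e.
Bind y2 := op(pair(a, u), unit); no other remaining equation mentions y2.
Decompose op/2: a ≐ a,  op(q, pair(q, q)) ≐ op(pair(e, pair(a, one)), y1).
Delete trivial equation a ≐ a.
Decompose op/2: q ≐ pair(e, pair(a, one)),  pair(q, q) ≐ y1.
Bind q := pair(e, pair(a, one)); substituting into the 2 remaining equations that mention q gives: pair(pair(e, pair(a, one)), pair(e, pair(a, one))) ≐ y1,  pair(pair(x, p), e) ≐ pair(pair(op(op(1, 1), op(e, nil)), pair(pair(pair(e, pair(a, one)), a), op(nil, y1))), e).
Bind y1 := pair(pair(e, pair(a, one)), pair(e, pair(a, one))); substituting into the one remaining equation that mentions y1 gives: pair(pair(x, p), e) ≐ pair(pair(op(op(1, 1), op(e, nil)), pair(pair(pair(e, pair(a, one)), a), op(nil, pair(pair(e, pair(a, one)), pair(e, pair(a, one)))))), e).
Decompose op/2: op(v, a) ≐ op(1, a),  op(u, e) ≐ op(op(e, x), e).
Decompose op/2: v ≐ 1,  a ≐ a.
Bind v := 1; no other remaining equation mentions v.
Delete trivial equation a ≐ a.
Decompose op/2: u ≐ op(e, x),  e ≐ e.
Bind u := op(e, x); no other remaining equation mentions u. Substituting into the earlier binding gives y2 := op(pair(a, op(e, x)), unit).
Delete trivial equation e ≐ e.
Decompose op/2: pair(a, nil) ≐ pair(a, nil),  op(s, unit) ≐ op(pair(e, unit), unit).
Delete trivial equation pair(a, nil) ≐ pair(a, nil).
Decompose op/2: s ≐ pair(e, unit),  unit ≐ unit.
Bind s := pair(e, unit); no other remaining equation mentions s.
Delete trivial equation unit ≐ unit.
Decompose pair/2: pair(x, p) ≐ pair(op(op(1, 1), op(e, nil)), pair(pair(pair(e, pair(a, one)), a), op(nil, pair(pair(e, pair(a, one)), pair(e, pair(a, one)))))),  e ≐ e.
Decompose pair/2: x ≐ op(op(1, 1), op(e, nil)),  p ≐ pair(pair(pair(e, pair(a, one)), a), op(nil, pair(pair(e, pair(a, one)), pair(e, pair(a, one))))).
Bind x := op(op(1, 1), op(e, nil)); no other remaining equation mentions x. Substituting into the earlier bindings gives y2 := op(pair(a, op(e, op(op(1, 1), op(e, nil)))), unit), u := op(e, op(op(1, 1), op(e, nil))).
Bind p := pair(pair(pair(e, pair(a, one)), a), op(nil, pair(pair(e, pair(a, one)), pair(e, pair(a, one))))); no other remaining equation mentions p.
Delete trivial equation e ≐ e.
MGU = { y2 -> op(pair(a, op(e, op(op(1, 1), op(e, nil)))), unit), q -> pair(e, pair(a, one)), y1 -> pair(pair(e, pair(a, one)), pair(e, pair(a, one))), v -> 1, u -> op(e, op(op(1, 1), op(e, nil))), s -> pair(e, unit), x -> op(op(1, 1), op(e, nil)), p -> pair(pair(pair(e, pair(a, one)), a), op(nil, pair(pair(e, pair(a, one)), pair(e, pair(a, one))))) }, so u -> op(e, op(op(1, 1), op(e, nil))).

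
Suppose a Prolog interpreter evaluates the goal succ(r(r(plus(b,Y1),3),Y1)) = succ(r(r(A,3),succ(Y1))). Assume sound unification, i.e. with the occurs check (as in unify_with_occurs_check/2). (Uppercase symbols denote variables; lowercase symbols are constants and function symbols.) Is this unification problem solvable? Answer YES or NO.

Decompose succ/1: r(r(plus(b,Y1),3),Y1) = r(r(A,3),succ(Y1)).
Decompose r/2: r(plus(b,Y1),3) = r(A,3),  Y1 = succ(Y1).
Decompose r/2: plus(b,Y1) = A,  3 = 3.
Bind A := plus(b,Y1); no other remaining equation mentions A.
Delete trivial equation 3 = 3.
Occurs check fails: Y1 occurs in succ(Y1); the equation Y1 = succ(Y1) has no finite solution.

NO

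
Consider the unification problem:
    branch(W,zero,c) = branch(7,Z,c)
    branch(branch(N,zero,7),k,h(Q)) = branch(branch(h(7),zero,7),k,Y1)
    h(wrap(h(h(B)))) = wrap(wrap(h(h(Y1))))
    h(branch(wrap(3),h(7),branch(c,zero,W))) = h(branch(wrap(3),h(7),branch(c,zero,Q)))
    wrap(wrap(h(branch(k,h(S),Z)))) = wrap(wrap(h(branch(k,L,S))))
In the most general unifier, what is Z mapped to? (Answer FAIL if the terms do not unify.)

Decompose branch/3: W = 7,  zero = Z,  c = c.
Bind W := 7; substituting into the one remaining equation that mentions W gives: h(branch(wrap(3),h(7),branch(c,zero,7))) = h(branch(wrap(3),h(7),branch(c,zero,Q))).
Bind Z := zero; substituting into the one remaining equation that mentions Z gives: wrap(wrap(h(branch(k,h(S),zero)))) = wrap(wrap(h(branch(k,L,S)))).
Delete trivial equation c = c.
Decompose branch/3: branch(N,zero,7) = branch(h(7),zero,7),  k = k,  h(Q) = Y1.
Decompose branch/3: N = h(7),  zero = zero,  7 = 7.
Bind N := h(7); no other remaining equation mentions N.
Delete trivial equation zero = zero.
Delete trivial equation 7 = 7.
Delete trivial equation k = k.
Bind Y1 := h(Q); substituting into the one remaining equation that mentions Y1 gives: h(wrap(h(h(B)))) = wrap(wrap(h(h(h(Q))))).
Clash: head symbols differ (h/1 vs wrap/1); no unifier exists.

FAIL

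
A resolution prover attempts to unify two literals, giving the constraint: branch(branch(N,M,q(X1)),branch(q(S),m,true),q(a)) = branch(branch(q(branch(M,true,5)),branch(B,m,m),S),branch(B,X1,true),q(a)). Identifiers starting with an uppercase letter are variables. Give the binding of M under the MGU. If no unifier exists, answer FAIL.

Decompose branch/3: branch(N,M,q(X1)) = branch(q(branch(M,true,5)),branch(B,m,m),S),  branch(q(S),m,true) = branch(B,X1,true),  q(a) = q(a).
Decompose branch/3: N = q(branch(M,true,5)),  M = branch(B,m,m),  q(X1) = S.
Bind N := q(branch(M,true,5)); no other remaining equation mentions N.
Bind M := branch(B,m,m); no other remaining equation mentions M. Substituting into the earlier binding gives N := q(branch(branch(B,m,m),true,5)).
Bind S := q(X1); substituting into the one remaining equation that mentions S gives: branch(q(q(X1)),m,true) = branch(B,X1,true).
Decompose branch/3: q(q(X1)) = B,  m = X1,  true = true.
Bind B := q(q(X1)); no other remaining equation mentions B. Substituting into the earlier bindings gives N := q(branch(branch(q(q(X1)),m,m),true,5)), M := branch(q(q(X1)),m,m).
Bind X1 := m; no other remaining equation mentions X1. Substituting into the earlier bindings gives N := q(branch(branch(q(q(m)),m,m),true,5)), M := branch(q(q(m)),m,m), S := q(m), B := q(q(m)).
Delete trivial equation true = true.
Delete trivial equation q(a) = q(a).
MGU = { N := q(branch(branch(q(q(m)),m,m),true,5)), M := branch(q(q(m)),m,m), S := q(m), B := q(q(m)), X1 := m }, so M := branch(q(q(m)),m,m).

branch(q(q(m)),m,m)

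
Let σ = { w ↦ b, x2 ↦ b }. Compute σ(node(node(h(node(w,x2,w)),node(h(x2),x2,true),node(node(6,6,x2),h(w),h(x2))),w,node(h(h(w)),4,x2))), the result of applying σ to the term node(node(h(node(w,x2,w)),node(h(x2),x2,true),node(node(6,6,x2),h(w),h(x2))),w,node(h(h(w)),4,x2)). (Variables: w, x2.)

node(node(h(node(b,b,b)),node(h(b),b,true),node(node(6,6,b),h(b),h(b))),b,node(h(h(b)),4,b))

Replace each occurrence of w with b.
Replace each occurrence of x2 with b.
Result: node(node(h(node(b,b,b)),node(h(b),b,true),node(node(6,6,b),h(b),h(b))),b,node(h(h(b)),4,b)).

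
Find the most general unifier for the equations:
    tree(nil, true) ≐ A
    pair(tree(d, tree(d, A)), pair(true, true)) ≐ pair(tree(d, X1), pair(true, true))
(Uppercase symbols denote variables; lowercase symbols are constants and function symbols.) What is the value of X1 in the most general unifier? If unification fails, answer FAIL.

Bind A := tree(nil, true); substituting into the remaining equation gives: pair(tree(d, tree(d, tree(nil, true))), pair(true, true)) ≐ pair(tree(d, X1), pair(true, true)).
Decompose pair/2: tree(d, tree(d, tree(nil, true))) ≐ tree(d, X1),  pair(true, true) ≐ pair(true, true).
Decompose tree/2: d ≐ d,  tree(d, tree(nil, true)) ≐ X1.
Delete trivial equation d ≐ d.
Bind X1 := tree(d, tree(nil, true)); no other remaining equation mentions X1.
Delete trivial equation pair(true, true) ≐ pair(true, true).
MGU = { A ↦ tree(nil, true), X1 ↦ tree(d, tree(nil, true)) }, so X1 ↦ tree(d, tree(nil, true)).

tree(d, tree(nil, true))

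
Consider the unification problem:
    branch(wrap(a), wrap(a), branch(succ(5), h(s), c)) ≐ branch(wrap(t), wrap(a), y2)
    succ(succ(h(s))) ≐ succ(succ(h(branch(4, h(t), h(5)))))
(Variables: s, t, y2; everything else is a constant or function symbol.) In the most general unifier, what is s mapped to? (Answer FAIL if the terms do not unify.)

Decompose branch/3: wrap(a) ≐ wrap(t),  wrap(a) ≐ wrap(a),  branch(succ(5), h(s), c) ≐ y2.
Decompose wrap/1: a ≐ t.
Bind t := a; substituting into the one remaining equation that mentions t gives: succ(succ(h(s))) ≐ succ(succ(h(branch(4, h(a), h(5))))).
Delete trivial equation wrap(a) ≐ wrap(a).
Bind y2 := branch(succ(5), h(s), c); no other remaining equation mentions y2.
Decompose succ/1: succ(h(s)) ≐ succ(h(branch(4, h(a), h(5)))).
Decompose succ/1: h(s) ≐ h(branch(4, h(a), h(5))).
Decompose h/1: s ≐ branch(4, h(a), h(5)).
Bind s := branch(4, h(a), h(5)). Substituting into the earlier binding gives y2 := branch(succ(5), h(branch(4, h(a), h(5))), c).
MGU = { t -> a, y2 -> branch(succ(5), h(branch(4, h(a), h(5))), c), s -> branch(4, h(a), h(5)) }, so s -> branch(4, h(a), h(5)).

branch(4, h(a), h(5))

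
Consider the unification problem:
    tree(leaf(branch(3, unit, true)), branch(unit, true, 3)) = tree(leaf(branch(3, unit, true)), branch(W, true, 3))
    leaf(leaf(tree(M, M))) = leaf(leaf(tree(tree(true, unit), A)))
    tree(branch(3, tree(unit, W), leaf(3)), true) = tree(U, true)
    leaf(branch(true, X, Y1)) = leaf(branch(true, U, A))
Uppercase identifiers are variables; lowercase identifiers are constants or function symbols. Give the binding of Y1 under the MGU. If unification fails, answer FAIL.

Decompose tree/2: leaf(branch(3, unit, true)) = leaf(branch(3, unit, true)),  branch(unit, true, 3) = branch(W, true, 3).
Delete trivial equation leaf(branch(3, unit, true)) = leaf(branch(3, unit, true)).
Decompose branch/3: unit = W,  true = true,  3 = 3.
Bind W := unit; substituting into the one remaining equation that mentions W gives: tree(branch(3, tree(unit, unit), leaf(3)), true) = tree(U, true).
Delete trivial equation true = true.
Delete trivial equation 3 = 3.
Decompose leaf/1: leaf(tree(M, M)) = leaf(tree(tree(true, unit), A)).
Decompose leaf/1: tree(M, M) = tree(tree(true, unit), A).
Decompose tree/2: M = tree(true, unit),  M = A.
Bind M := tree(true, unit); substituting into the one remaining equation that mentions M gives: tree(true, unit) = A.
Bind A := tree(true, unit); substituting into the one remaining equation that mentions A gives: leaf(branch(true, X, Y1)) = leaf(branch(true, U, tree(true, unit))).
Decompose tree/2: branch(3, tree(unit, unit), leaf(3)) = U,  true = true.
Bind U := branch(3, tree(unit, unit), leaf(3)); substituting into the one remaining equation that mentions U gives: leaf(branch(true, X, Y1)) = leaf(branch(true, branch(3, tree(unit, unit), leaf(3)), tree(true, unit))).
Delete trivial equation true = true.
Decompose leaf/1: branch(true, X, Y1) = branch(true, branch(3, tree(unit, unit), leaf(3)), tree(true, unit)).
Decompose branch/3: true = true,  X = branch(3, tree(unit, unit), leaf(3)),  Y1 = tree(true, unit).
Delete trivial equation true = true.
Bind X := branch(3, tree(unit, unit), leaf(3)); no other remaining equation mentions X.
Bind Y1 := tree(true, unit).
MGU = { W := unit, M := tree(true, unit), A := tree(true, unit), U := branch(3, tree(unit, unit), leaf(3)), X := branch(3, tree(unit, unit), leaf(3)), Y1 := tree(true, unit) }, so Y1 := tree(true, unit).

tree(true, unit)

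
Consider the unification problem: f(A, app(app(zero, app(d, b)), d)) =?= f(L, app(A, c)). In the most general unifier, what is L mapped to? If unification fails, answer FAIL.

FAIL

Decompose f/2: A =?= L,  app(app(zero, app(d, b)), d) =?= app(A, c).
Bind A := L; substituting into the remaining equation gives: app(app(zero, app(d, b)), d) =?= app(L, c).
Decompose app/2: app(zero, app(d, b)) =?= L,  d =?= c.
Bind L := app(zero, app(d, b)); no other remaining equation mentions L. Substituting into the earlier binding gives A := app(zero, app(d, b)).
Clash: constants d and c differ; no unifier exists.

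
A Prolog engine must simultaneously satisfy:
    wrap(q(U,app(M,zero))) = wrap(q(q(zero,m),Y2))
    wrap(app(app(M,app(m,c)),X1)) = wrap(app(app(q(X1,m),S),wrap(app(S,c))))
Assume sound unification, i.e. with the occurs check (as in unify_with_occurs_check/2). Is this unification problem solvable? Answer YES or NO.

YES

Decompose wrap/1: q(U,app(M,zero)) = q(q(zero,m),Y2).
Decompose q/2: U = q(zero,m),  app(M,zero) = Y2.
Bind U := q(zero,m); no other remaining equation mentions U.
Bind Y2 := app(M,zero); no other remaining equation mentions Y2.
Decompose wrap/1: app(app(M,app(m,c)),X1) = app(app(q(X1,m),S),wrap(app(S,c))).
Decompose app/2: app(M,app(m,c)) = app(q(X1,m),S),  X1 = wrap(app(S,c)).
Decompose app/2: M = q(X1,m),  app(m,c) = S.
Bind M := q(X1,m); no other remaining equation mentions M. Substituting into the earlier binding gives Y2 := app(q(X1,m),zero).
Bind S := app(m,c); substituting into the remaining equation gives: X1 = wrap(app(app(m,c),c)).
Bind X1 := wrap(app(app(m,c),c)). Substituting into the earlier bindings gives Y2 := app(q(wrap(app(app(m,c),c)),m),zero), M := q(wrap(app(app(m,c),c)),m).
No equations remain and no clash or occurs-check failure arose, so a unifier exists.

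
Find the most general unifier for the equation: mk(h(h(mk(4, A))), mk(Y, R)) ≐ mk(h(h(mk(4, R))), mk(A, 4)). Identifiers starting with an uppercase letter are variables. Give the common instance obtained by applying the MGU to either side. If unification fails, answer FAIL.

Decompose mk/2: h(h(mk(4, A))) ≐ h(h(mk(4, R))),  mk(Y, R) ≐ mk(A, 4).
Decompose h/1: h(mk(4, A)) ≐ h(mk(4, R)).
Decompose h/1: mk(4, A) ≐ mk(4, R).
Decompose mk/2: 4 ≐ 4,  A ≐ R.
Delete trivial equation 4 ≐ 4.
Bind A := R; substituting into the remaining equation gives: mk(Y, R) ≐ mk(R, 4).
Decompose mk/2: Y ≐ R,  R ≐ 4.
Bind Y := R; no other remaining equation mentions Y.
Bind R := 4. Substituting into the earlier bindings gives A := 4, Y := 4.
Applying the MGU to either side gives mk(h(h(mk(4, 4))), mk(4, 4)).

mk(h(h(mk(4, 4))), mk(4, 4))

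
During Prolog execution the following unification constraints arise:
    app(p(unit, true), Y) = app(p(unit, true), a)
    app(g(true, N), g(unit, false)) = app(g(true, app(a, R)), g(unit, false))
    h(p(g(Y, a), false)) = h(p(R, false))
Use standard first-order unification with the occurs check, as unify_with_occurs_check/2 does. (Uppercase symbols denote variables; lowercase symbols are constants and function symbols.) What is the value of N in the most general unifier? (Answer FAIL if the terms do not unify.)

Decompose app/2: p(unit, true) = p(unit, true),  Y = a.
Delete trivial equation p(unit, true) = p(unit, true).
Bind Y := a; substituting into the one remaining equation that mentions Y gives: h(p(g(a, a), false)) = h(p(R, false)).
Decompose app/2: g(true, N) = g(true, app(a, R)),  g(unit, false) = g(unit, false).
Decompose g/2: true = true,  N = app(a, R).
Delete trivial equation true = true.
Bind N := app(a, R); no other remaining equation mentions N.
Delete trivial equation g(unit, false) = g(unit, false).
Decompose h/1: p(g(a, a), false) = p(R, false).
Decompose p/2: g(a, a) = R,  false = false.
Bind R := g(a, a); no other remaining equation mentions R. Substituting into the earlier binding gives N := app(a, g(a, a)).
Delete trivial equation false = false.
MGU = { Y ↦ a, N ↦ app(a, g(a, a)), R ↦ g(a, a) }, so N ↦ app(a, g(a, a)).

app(a, g(a, a))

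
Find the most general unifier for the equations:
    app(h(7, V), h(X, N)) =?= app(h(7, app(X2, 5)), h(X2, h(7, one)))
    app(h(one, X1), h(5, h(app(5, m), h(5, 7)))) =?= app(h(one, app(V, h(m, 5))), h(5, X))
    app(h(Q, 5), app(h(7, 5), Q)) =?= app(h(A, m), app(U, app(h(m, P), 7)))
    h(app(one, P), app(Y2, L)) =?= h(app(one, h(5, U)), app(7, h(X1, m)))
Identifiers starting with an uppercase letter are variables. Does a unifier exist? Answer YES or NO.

NO

Decompose app/2: h(7, V) =?= h(7, app(X2, 5)),  h(X, N) =?= h(X2, h(7, one)).
Decompose h/2: 7 =?= 7,  V =?= app(X2, 5).
Delete trivial equation 7 =?= 7.
Bind V := app(X2, 5); substituting into the one remaining equation that mentions V gives: app(h(one, X1), h(5, h(app(5, m), h(5, 7)))) =?= app(h(one, app(app(X2, 5), h(m, 5))), h(5, X)).
Decompose h/2: X =?= X2,  N =?= h(7, one).
Bind X := X2; substituting into the one remaining equation that mentions X gives: app(h(one, X1), h(5, h(app(5, m), h(5, 7)))) =?= app(h(one, app(app(X2, 5), h(m, 5))), h(5, X2)).
Bind N := h(7, one); no other remaining equation mentions N.
Decompose app/2: h(one, X1) =?= h(one, app(app(X2, 5), h(m, 5))),  h(5, h(app(5, m), h(5, 7))) =?= h(5, X2).
Decompose h/2: one =?= one,  X1 =?= app(app(X2, 5), h(m, 5)).
Delete trivial equation one =?= one.
Bind X1 := app(app(X2, 5), h(m, 5)); substituting into the one remaining equation that mentions X1 gives: h(app(one, P), app(Y2, L)) =?= h(app(one, h(5, U)), app(7, h(app(app(X2, 5), h(m, 5)), m))).
Decompose h/2: 5 =?= 5,  h(app(5, m), h(5, 7)) =?= X2.
Delete trivial equation 5 =?= 5.
Bind X2 := h(app(5, m), h(5, 7)); substituting into the one remaining equation that mentions X2 gives: h(app(one, P), app(Y2, L)) =?= h(app(one, h(5, U)), app(7, h(app(app(h(app(5, m), h(5, 7)), 5), h(m, 5)), m))). Substituting into the earlier bindings gives V := app(h(app(5, m), h(5, 7)), 5), X := h(app(5, m), h(5, 7)), X1 := app(app(h(app(5, m), h(5, 7)), 5), h(m, 5)).
Decompose app/2: h(Q, 5) =?= h(A, m),  app(h(7, 5), Q) =?= app(U, app(h(m, P), 7)).
Decompose h/2: Q =?= A,  5 =?= m.
Bind Q := A; substituting into the one remaining equation that mentions Q gives: app(h(7, 5), A) =?= app(U, app(h(m, P), 7)).
Clash: constants 5 and m differ; no unifier exists.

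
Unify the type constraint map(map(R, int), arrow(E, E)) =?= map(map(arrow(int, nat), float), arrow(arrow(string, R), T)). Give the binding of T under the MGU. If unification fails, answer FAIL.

FAIL

Decompose map/2: map(R, int) =?= map(arrow(int, nat), float),  arrow(E, E) =?= arrow(arrow(string, R), T).
Decompose map/2: R =?= arrow(int, nat),  int =?= float.
Bind R := arrow(int, nat); substituting into the one remaining equation that mentions R gives: arrow(E, E) =?= arrow(arrow(string, arrow(int, nat)), T).
Clash: constants int and float differ; no unifier exists.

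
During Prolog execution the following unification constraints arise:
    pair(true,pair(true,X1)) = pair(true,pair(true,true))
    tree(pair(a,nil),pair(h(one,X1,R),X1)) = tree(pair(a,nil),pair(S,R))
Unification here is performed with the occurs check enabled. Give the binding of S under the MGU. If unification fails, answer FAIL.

h(one,true,true)

Decompose pair/2: true = true,  pair(true,X1) = pair(true,true).
Delete trivial equation true = true.
Decompose pair/2: true = true,  X1 = true.
Delete trivial equation true = true.
Bind X1 := true; substituting into the remaining equation gives: tree(pair(a,nil),pair(h(one,true,R),true)) = tree(pair(a,nil),pair(S,R)).
Decompose tree/2: pair(a,nil) = pair(a,nil),  pair(h(one,true,R),true) = pair(S,R).
Delete trivial equation pair(a,nil) = pair(a,nil).
Decompose pair/2: h(one,true,R) = S,  true = R.
Bind S := h(one,true,R); no other remaining equation mentions S.
Bind R := true. Substituting into the earlier binding gives S := h(one,true,true).
MGU = { X1 = true, S = h(one,true,true), R = true }, so S = h(one,true,true).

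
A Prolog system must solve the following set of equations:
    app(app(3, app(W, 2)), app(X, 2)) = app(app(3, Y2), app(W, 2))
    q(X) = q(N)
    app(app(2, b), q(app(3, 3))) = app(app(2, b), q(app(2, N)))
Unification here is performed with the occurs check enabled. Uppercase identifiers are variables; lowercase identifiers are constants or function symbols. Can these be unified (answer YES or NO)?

NO

Decompose app/2: app(3, app(W, 2)) = app(3, Y2),  app(X, 2) = app(W, 2).
Decompose app/2: 3 = 3,  app(W, 2) = Y2.
Delete trivial equation 3 = 3.
Bind Y2 := app(W, 2); no other remaining equation mentions Y2.
Decompose app/2: X = W,  2 = 2.
Bind X := W; substituting into the one remaining equation that mentions X gives: q(W) = q(N).
Delete trivial equation 2 = 2.
Decompose q/1: W = N.
Bind W := N; no other remaining equation mentions W. Substituting into the earlier bindings gives Y2 := app(N, 2), X := N.
Decompose app/2: app(2, b) = app(2, b),  q(app(3, 3)) = q(app(2, N)).
Delete trivial equation app(2, b) = app(2, b).
Decompose q/1: app(3, 3) = app(2, N).
Decompose app/2: 3 = 2,  3 = N.
Clash: constants 3 and 2 differ; no unifier exists.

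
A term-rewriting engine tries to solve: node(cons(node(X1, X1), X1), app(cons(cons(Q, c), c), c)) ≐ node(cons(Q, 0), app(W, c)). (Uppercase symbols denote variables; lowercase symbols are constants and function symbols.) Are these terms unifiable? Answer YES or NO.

Decompose node/2: cons(node(X1, X1), X1) ≐ cons(Q, 0),  app(cons(cons(Q, c), c), c) ≐ app(W, c).
Decompose cons/2: node(X1, X1) ≐ Q,  X1 ≐ 0.
Bind Q := node(X1, X1); substituting into the one remaining equation that mentions Q gives: app(cons(cons(node(X1, X1), c), c), c) ≐ app(W, c).
Bind X1 := 0; substituting into the remaining equation gives: app(cons(cons(node(0, 0), c), c), c) ≐ app(W, c). Substituting into the earlier binding gives Q := node(0, 0).
Decompose app/2: cons(cons(node(0, 0), c), c) ≐ W,  c ≐ c.
Bind W := cons(cons(node(0, 0), c), c); no other remaining equation mentions W.
Delete trivial equation c ≐ c.
No equations remain and no clash or occurs-check failure arose, so a unifier exists.

YES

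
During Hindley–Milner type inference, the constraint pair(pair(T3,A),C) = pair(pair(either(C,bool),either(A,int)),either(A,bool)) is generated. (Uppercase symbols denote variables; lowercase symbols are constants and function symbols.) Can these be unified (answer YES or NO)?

Decompose pair/2: pair(T3,A) = pair(either(C,bool),either(A,int)),  C = either(A,bool).
Decompose pair/2: T3 = either(C,bool),  A = either(A,int).
Bind T3 := either(C,bool); no other remaining equation mentions T3.
Occurs check fails: A occurs in either(A,int); the equation A = either(A,int) has no finite solution.

NO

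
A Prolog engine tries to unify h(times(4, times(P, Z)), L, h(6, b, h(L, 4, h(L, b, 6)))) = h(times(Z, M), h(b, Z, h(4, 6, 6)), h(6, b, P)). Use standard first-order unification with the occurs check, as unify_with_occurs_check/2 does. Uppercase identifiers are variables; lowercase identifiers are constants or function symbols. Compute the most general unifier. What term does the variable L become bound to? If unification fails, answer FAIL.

h(b, 4, h(4, 6, 6))

Decompose h/3: times(4, times(P, Z)) = times(Z, M),  L = h(b, Z, h(4, 6, 6)),  h(6, b, h(L, 4, h(L, b, 6))) = h(6, b, P).
Decompose times/2: 4 = Z,  times(P, Z) = M.
Bind Z := 4; substituting into the 2 remaining equations that mention Z gives: times(P, 4) = M,  L = h(b, 4, h(4, 6, 6)).
Bind M := times(P, 4); no other remaining equation mentions M.
Bind L := h(b, 4, h(4, 6, 6)); substituting into the remaining equation gives: h(6, b, h(h(b, 4, h(4, 6, 6)), 4, h(h(b, 4, h(4, 6, 6)), b, 6))) = h(6, b, P).
Decompose h/3: 6 = 6,  b = b,  h(h(b, 4, h(4, 6, 6)), 4, h(h(b, 4, h(4, 6, 6)), b, 6)) = P.
Delete trivial equation 6 = 6.
Delete trivial equation b = b.
Bind P := h(h(b, 4, h(4, 6, 6)), 4, h(h(b, 4, h(4, 6, 6)), b, 6)). Substituting into the earlier binding gives M := times(h(h(b, 4, h(4, 6, 6)), 4, h(h(b, 4, h(4, 6, 6)), b, 6)), 4).
MGU = { Z = 4, M = times(h(h(b, 4, h(4, 6, 6)), 4, h(h(b, 4, h(4, 6, 6)), b, 6)), 4), L = h(b, 4, h(4, 6, 6)), P = h(h(b, 4, h(4, 6, 6)), 4, h(h(b, 4, h(4, 6, 6)), b, 6)) }, so L = h(b, 4, h(4, 6, 6)).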